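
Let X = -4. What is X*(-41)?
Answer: 164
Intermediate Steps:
X*(-41) = -4*(-41) = 164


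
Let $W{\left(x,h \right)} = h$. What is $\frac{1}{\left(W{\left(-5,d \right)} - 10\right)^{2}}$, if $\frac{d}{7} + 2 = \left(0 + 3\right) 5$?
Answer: $\frac{1}{6561} \approx 0.00015242$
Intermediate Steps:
$d = 91$ ($d = -14 + 7 \left(0 + 3\right) 5 = -14 + 7 \cdot 3 \cdot 5 = -14 + 7 \cdot 15 = -14 + 105 = 91$)
$\frac{1}{\left(W{\left(-5,d \right)} - 10\right)^{2}} = \frac{1}{\left(91 - 10\right)^{2}} = \frac{1}{81^{2}} = \frac{1}{6561}$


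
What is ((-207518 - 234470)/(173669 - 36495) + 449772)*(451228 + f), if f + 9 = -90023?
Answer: 11142279377439320/68587 ≈ 1.6245e+11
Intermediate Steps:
f = -90032 (f = -9 - 90023 = -90032)
((-207518 - 234470)/(173669 - 36495) + 449772)*(451228 + f) = ((-207518 - 234470)/(173669 - 36495) + 449772)*(451228 - 90032) = (-441988/137174 + 449772)*361196 = (-441988*1/137174 + 449772)*361196 = (-220994/68587 + 449772)*361196 = (30848291170/68587)*361196 = 11142279377439320/68587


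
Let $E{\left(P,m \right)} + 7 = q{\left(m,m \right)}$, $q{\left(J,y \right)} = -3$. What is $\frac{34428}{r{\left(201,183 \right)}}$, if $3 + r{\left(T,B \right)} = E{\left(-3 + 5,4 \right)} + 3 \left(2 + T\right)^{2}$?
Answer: $\frac{906}{3253} \approx 0.27851$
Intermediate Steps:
$E{\left(P,m \right)} = -10$ ($E{\left(P,m \right)} = -7 - 3 = -10$)
$r{\left(T,B \right)} = -13 + 3 \left(2 + T\right)^{2}$ ($r{\left(T,B \right)} = -3 + \left(-10 + 3 \left(2 + T\right)^{2}\right) = -13 + 3 \left(2 + T\right)^{2}$)
$\frac{34428}{r{\left(201,183 \right)}} = \frac{34428}{-13 + 3 \left(2 + 201\right)^{2}} = \frac{34428}{-13 + 3 \cdot 203^{2}} = \frac{34428}{-13 + 3 \cdot 41209} = \frac{34428}{-13 + 123627} = \frac{34428}{123614} = 34428 \cdot \frac{1}{123614} = \frac{906}{3253}$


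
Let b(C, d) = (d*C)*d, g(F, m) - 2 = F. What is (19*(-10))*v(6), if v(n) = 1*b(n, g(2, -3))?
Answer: -18240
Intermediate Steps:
g(F, m) = 2 + F
b(C, d) = C*d² (b(C, d) = (C*d)*d = C*d²)
v(n) = 16*n (v(n) = 1*(n*(2 + 2)²) = 1*(n*4²) = 1*(n*16) = 1*(16*n) = 16*n)
(19*(-10))*v(6) = (19*(-10))*(16*6) = -190*96 = -18240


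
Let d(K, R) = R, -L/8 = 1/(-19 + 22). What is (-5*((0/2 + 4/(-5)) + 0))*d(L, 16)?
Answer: 64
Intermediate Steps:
L = -8/3 (L = -8/(-19 + 22) = -8/3 ≈ -2.6667)
(-5*((0/2 + 4/(-5)) + 0))*d(L, 16) = -5*((0/2 + 4/(-5)) + 0)*16 = -5*((0*(½) + 4*(-⅕)) + 0)*16 = -5*((0 - ⅘) + 0)*16 = -5*(-⅘ + 0)*16 = -5*(-⅘)*16 = 4*16 = 64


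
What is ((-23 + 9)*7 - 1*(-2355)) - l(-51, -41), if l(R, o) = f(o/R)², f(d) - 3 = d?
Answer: 5832821/2601 ≈ 2242.5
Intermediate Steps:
f(d) = 3 + d
l(R, o) = (3 + o/R)²
((-23 + 9)*7 - 1*(-2355)) - l(-51, -41) = ((-23 + 9)*7 - 1*(-2355)) - (-41 + 3*(-51))²/(-51)² = (-14*7 + 2355) - (-41 - 153)²/2601 = (-98 + 2355) - (-194)²/2601 = 2257 - 37636/2601 = 5832821/2601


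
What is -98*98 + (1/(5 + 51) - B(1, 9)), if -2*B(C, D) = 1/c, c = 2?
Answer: -537809/56 ≈ -9603.7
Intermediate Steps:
B(C, D) = -¼ (B(C, D) = -½/2 = -½*½ = -¼)
-98*98 + (1/(5 + 51) - B(1, 9)) = -98*98 + (1/(5 + 51) - 1*(-¼)) = -9604 + (1/56 + ¼) = -9604 + 15/56 = -537809/56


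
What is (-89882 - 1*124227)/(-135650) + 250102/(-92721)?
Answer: -14073935711/12577603650 ≈ -1.1190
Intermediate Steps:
(-89882 - 1*124227)/(-135650) + 250102/(-92721) = (-89882 - 124227)*(-1/135650) + 250102*(-1/92721) = -214109*(-1/135650) - 250102/92721 = 214109/135650 - 250102/92721 = -14073935711/12577603650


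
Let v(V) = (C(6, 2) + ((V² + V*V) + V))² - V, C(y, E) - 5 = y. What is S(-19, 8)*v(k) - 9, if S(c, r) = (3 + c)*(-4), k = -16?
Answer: 16452151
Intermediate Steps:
C(y, E) = 5 + y
v(V) = (11 + V + 2*V²)² - V (v(V) = ((5 + 6) + ((V² + V*V) + V))² - V = (11 + ((V² + V²) + V))² - V = (11 + (2*V² + V))² - V = (11 + (V + 2*V²))² - V = (11 + V + 2*V²)² - V)
S(c, r) = -12 - 4*c
S(-19, 8)*v(k) - 9 = (-12 - 4*(-19))*((11 - 16 + 2*(-16)²)² - 1*(-16)) - 9 = (-12 + 76)*((11 - 16 + 2*256)² + 16) - 9 = 64*((11 - 16 + 512)² + 16) - 9 = 64*(507² + 16) - 9 = 64*(257049 + 16) - 9 = 64*257065 - 9 = 16452160 - 9 = 16452151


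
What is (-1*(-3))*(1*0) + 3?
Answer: 3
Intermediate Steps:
(-1*(-3))*(1*0) + 3 = 3*0 + 3 = 0 + 3 = 3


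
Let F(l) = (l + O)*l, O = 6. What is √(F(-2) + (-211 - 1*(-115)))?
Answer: 2*I*√26 ≈ 10.198*I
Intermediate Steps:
F(l) = l*(6 + l) (F(l) = (l + 6)*l = (6 + l)*l = l*(6 + l))
√(F(-2) + (-211 - 1*(-115))) = √(-2*(6 - 2) + (-211 - 1*(-115))) = √(-2*4 + (-211 + 115)) = √(-8 - 96) = √(-104) = 2*I*√26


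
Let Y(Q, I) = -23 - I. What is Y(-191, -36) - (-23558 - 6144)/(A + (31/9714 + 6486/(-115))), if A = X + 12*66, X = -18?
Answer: 1895727971/34853987 ≈ 54.391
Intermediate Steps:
A = 774 (A = -18 + 12*66 = -18 + 792 = 774)
Y(-191, -36) - (-23558 - 6144)/(A + (31/9714 + 6486/(-115))) = (-23 - 1*(-36)) - (-23558 - 6144)/(774 + (31/9714 + 6486/(-115))) = (-23 + 36) - (-29702)/(774 + (31*(1/9714) + 6486*(-1/115))) = 13 - (-29702)/(774 + (31/9714 - 282/5)) = 13 - (-29702)/(774 - 2739193/48570) = 13 - (-29702)/34853987/48570 = 13 - (-29702)*48570/34853987 = 13 - 1*(-1442626140/34853987) = 13 + 1442626140/34853987 = 1895727971/34853987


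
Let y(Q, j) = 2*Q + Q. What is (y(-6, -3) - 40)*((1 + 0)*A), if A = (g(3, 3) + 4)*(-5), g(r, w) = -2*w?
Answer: -580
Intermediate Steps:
A = 10 (A = (-2*3 + 4)*(-5) = (-6 + 4)*(-5) = -2*(-5) = 10)
y(Q, j) = 3*Q
(y(-6, -3) - 40)*((1 + 0)*A) = (3*(-6) - 40)*((1 + 0)*10) = (-18 - 40)*(1*10) = -58*10 = -580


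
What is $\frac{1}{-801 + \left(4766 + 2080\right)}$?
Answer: $\frac{1}{6045} \approx 0.00016543$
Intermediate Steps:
$\frac{1}{-801 + \left(4766 + 2080\right)} = \frac{1}{-801 + 6846} = \frac{1}{6045}$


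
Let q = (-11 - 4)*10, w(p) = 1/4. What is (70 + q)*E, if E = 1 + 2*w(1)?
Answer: -120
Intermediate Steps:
w(p) = ¼
E = 3/2 (E = 1 + 2*(¼) = 1 + ½ = 3/2 ≈ 1.5000)
q = -150 (q = -15*10 = -150)
(70 + q)*E = (70 - 150)*(3/2) = -80*3/2 = -120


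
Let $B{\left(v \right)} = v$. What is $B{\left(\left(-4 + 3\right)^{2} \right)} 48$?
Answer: $48$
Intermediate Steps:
$B{\left(\left(-4 + 3\right)^{2} \right)} 48 = \left(-4 + 3\right)^{2} \cdot 48 = \left(-1\right)^{2} \cdot 48 = 1 \cdot 48 = 48$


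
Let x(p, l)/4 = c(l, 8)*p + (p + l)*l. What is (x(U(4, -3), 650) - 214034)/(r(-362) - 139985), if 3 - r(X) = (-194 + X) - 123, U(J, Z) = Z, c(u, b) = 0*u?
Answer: -1468166/139303 ≈ -10.539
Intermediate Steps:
c(u, b) = 0
r(X) = 320 - X (r(X) = 3 - ((-194 + X) - 123) = 3 - (-317 + X) = 3 + (317 - X) = 320 - X)
x(p, l) = 4*l*(l + p) (x(p, l) = 4*(0*p + (p + l)*l) = 4*(0 + (l + p)*l) = 4*(0 + l*(l + p)) = 4*(l*(l + p)) = 4*l*(l + p))
(x(U(4, -3), 650) - 214034)/(r(-362) - 139985) = (4*650*(650 - 3) - 214034)/((320 - 1*(-362)) - 139985) = (4*650*647 - 214034)/((320 + 362) - 139985) = (1682200 - 214034)/(682 - 139985) = 1468166/(-139303) = 1468166*(-1/139303) = -1468166/139303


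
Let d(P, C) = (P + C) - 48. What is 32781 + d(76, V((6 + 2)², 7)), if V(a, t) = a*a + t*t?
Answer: 36954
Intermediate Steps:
V(a, t) = a² + t²
d(P, C) = -48 + C + P (d(P, C) = (C + P) - 48 = -48 + C + P)
32781 + d(76, V((6 + 2)², 7)) = 32781 + (-48 + (((6 + 2)²)² + 7²) + 76) = 32781 + (-48 + ((8²)² + 49) + 76) = 32781 + (-48 + (64² + 49) + 76) = 32781 + (-48 + (4096 + 49) + 76) = 32781 + (-48 + 4145 + 76) = 32781 + 4173 = 36954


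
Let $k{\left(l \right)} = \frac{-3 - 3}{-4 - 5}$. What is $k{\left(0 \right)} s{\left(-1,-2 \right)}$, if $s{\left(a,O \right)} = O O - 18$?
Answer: $- \frac{28}{3} \approx -9.3333$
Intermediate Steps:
$s{\left(a,O \right)} = -18 + O^{2}$ ($s{\left(a,O \right)} = O^{2} - 18 = -18 + O^{2}$)
$k{\left(l \right)} = \frac{2}{3}$ ($k{\left(l \right)} = - \frac{6}{-9} = \left(-6\right) \left(- \frac{1}{9}\right) = \frac{2}{3}$)
$k{\left(0 \right)} s{\left(-1,-2 \right)} = \frac{2 \left(-18 + \left(-2\right)^{2}\right)}{3} = \frac{2 \left(-18 + 4\right)}{3} = \frac{2}{3} \left(-14\right) = - \frac{28}{3}$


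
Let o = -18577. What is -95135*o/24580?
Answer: 353464579/4916 ≈ 71901.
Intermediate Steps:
-95135*o/24580 = -95135/((4*6145)/(-18577)) = -95135/(24580*(-1/18577)) = -95135/(-24580/18577) = -95135*(-18577/24580) = 353464579/4916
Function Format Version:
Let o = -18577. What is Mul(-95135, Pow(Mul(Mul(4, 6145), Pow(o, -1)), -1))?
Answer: Rational(353464579, 4916) ≈ 71901.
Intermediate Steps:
Mul(-95135, Pow(Mul(Mul(4, 6145), Pow(o, -1)), -1)) = Mul(-95135, Pow(Mul(Mul(4, 6145), Pow(-18577, -1)), -1)) = Mul(-95135, Pow(Mul(24580, Rational(-1, 18577)), -1)) = Mul(-95135, Pow(Rational(-24580, 18577), -1)) = Mul(-95135, Rational(-18577, 24580)) = Rational(353464579, 4916)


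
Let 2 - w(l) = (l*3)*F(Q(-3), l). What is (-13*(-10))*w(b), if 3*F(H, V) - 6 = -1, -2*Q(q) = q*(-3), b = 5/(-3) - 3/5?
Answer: 5200/3 ≈ 1733.3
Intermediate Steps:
b = -34/15 (b = 5*(-1/3) - 3*1/5 = -5/3 - 3/5 = -34/15 ≈ -2.2667)
Q(q) = 3*q/2 (Q(q) = -q*(-3)/2 = -(-3)*q/2 = 3*q/2)
F(H, V) = 5/3 (F(H, V) = 2 + (1/3)*(-1) = 2 - 1/3 = 5/3)
w(l) = 2 - 5*l (w(l) = 2 - l*3*5/3 = 2 - 3*l*5/3 = 2 - 5*l)
(-13*(-10))*w(b) = (-13*(-10))*(2 - 5*(-34/15)) = 130*(2 + 34/3) = 130*(40/3) = 5200/3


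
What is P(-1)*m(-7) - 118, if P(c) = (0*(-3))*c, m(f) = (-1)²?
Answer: -118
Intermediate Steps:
m(f) = 1
P(c) = 0 (P(c) = 0*c = 0)
P(-1)*m(-7) - 118 = 0*1 - 118 = 0 - 118 = -118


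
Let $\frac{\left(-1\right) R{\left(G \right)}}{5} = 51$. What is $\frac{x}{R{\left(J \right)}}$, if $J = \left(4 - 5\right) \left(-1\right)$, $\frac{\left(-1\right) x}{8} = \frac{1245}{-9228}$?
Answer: $- \frac{166}{39219} \approx -0.0042326$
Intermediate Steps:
$x = \frac{830}{769}$ ($x = - 8 \frac{1245}{-9228} = - 8 \cdot 1245 \left(- \frac{1}{9228}\right) = \left(-8\right) \left(- \frac{415}{3076}\right) = \frac{830}{769} \approx 1.0793$)
$J = 1$ ($J = \left(-1\right) \left(-1\right) = 1$)
$R{\left(G \right)} = -255$ ($R{\left(G \right)} = \left(-5\right) 51 = -255$)
$\frac{x}{R{\left(J \right)}} = \frac{830}{769 \left(-255\right)} = \frac{830}{769} \left(- \frac{1}{255}\right) = - \frac{166}{39219}$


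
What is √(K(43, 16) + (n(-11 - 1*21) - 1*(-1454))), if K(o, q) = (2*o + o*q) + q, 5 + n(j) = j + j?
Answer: 5*√87 ≈ 46.637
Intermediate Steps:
n(j) = -5 + 2*j (n(j) = -5 + (j + j) = -5 + 2*j)
K(o, q) = q + 2*o + o*q
√(K(43, 16) + (n(-11 - 1*21) - 1*(-1454))) = √((16 + 2*43 + 43*16) + ((-5 + 2*(-11 - 1*21)) - 1*(-1454))) = √((16 + 86 + 688) + ((-5 + 2*(-11 - 21)) + 1454)) = √(790 + ((-5 + 2*(-32)) + 1454)) = √(790 + ((-5 - 64) + 1454)) = √(790 + (-69 + 1454)) = √(790 + 1385) = √2175 = 5*√87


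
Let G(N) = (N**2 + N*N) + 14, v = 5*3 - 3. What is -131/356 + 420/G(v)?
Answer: 54979/53756 ≈ 1.0228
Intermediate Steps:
v = 12 (v = 15 - 3 = 12)
G(N) = 14 + 2*N**2 (G(N) = (N**2 + N**2) + 14 = 2*N**2 + 14 = 14 + 2*N**2)
-131/356 + 420/G(v) = -131/356 + 420/(14 + 2*12**2) = -131*1/356 + 420/(14 + 2*144) = -131/356 + 420/(14 + 288) = -131/356 + 420/302 = -131/356 + 420*(1/302) = -131/356 + 210/151 = 54979/53756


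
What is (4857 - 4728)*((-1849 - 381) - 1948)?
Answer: -538962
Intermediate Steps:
(4857 - 4728)*((-1849 - 381) - 1948) = 129*(-2230 - 1948) = 129*(-4178) = -538962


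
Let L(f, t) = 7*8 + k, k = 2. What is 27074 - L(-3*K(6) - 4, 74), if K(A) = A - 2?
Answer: 27016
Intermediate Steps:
K(A) = -2 + A
L(f, t) = 58 (L(f, t) = 7*8 + 2 = 56 + 2 = 58)
27074 - L(-3*K(6) - 4, 74) = 27074 - 1*58 = 27074 - 58 = 27016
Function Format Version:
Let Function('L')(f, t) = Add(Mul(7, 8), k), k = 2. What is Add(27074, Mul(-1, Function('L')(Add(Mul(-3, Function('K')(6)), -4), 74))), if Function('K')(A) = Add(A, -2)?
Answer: 27016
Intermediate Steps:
Function('K')(A) = Add(-2, A)
Function('L')(f, t) = 58 (Function('L')(f, t) = Add(Mul(7, 8), 2) = Add(56, 2) = 58)
Add(27074, Mul(-1, Function('L')(Add(Mul(-3, Function('K')(6)), -4), 74))) = Add(27074, Mul(-1, 58)) = Add(27074, -58) = 27016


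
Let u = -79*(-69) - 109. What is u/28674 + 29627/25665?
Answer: 2787082/2078865 ≈ 1.3407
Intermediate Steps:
u = 5342 (u = 5451 - 109 = 5342)
u/28674 + 29627/25665 = 5342/28674 + 29627/25665 = 5342*(1/28674) + 29627*(1/25665) = 2671/14337 + 29627/25665 = 2787082/2078865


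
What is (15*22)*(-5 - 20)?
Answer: -8250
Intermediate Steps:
(15*22)*(-5 - 20) = 330*(-25) = -8250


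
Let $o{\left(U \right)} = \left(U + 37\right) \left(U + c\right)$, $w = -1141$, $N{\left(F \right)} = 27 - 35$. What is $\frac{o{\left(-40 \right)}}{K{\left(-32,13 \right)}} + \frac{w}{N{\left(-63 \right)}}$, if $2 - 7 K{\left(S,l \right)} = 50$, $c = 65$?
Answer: $\frac{2457}{16} \approx 153.56$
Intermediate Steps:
$K{\left(S,l \right)} = - \frac{48}{7}$ ($K{\left(S,l \right)} = \frac{2}{7} - \frac{50}{7} = - \frac{48}{7}$)
$N{\left(F \right)} = -8$
$o{\left(U \right)} = \left(37 + U\right) \left(65 + U\right)$ ($o{\left(U \right)} = \left(U + 37\right) \left(U + 65\right) = \left(37 + U\right) \left(65 + U\right)$)
$\frac{o{\left(-40 \right)}}{K{\left(-32,13 \right)}} + \frac{w}{N{\left(-63 \right)}} = \frac{2405 + \left(-40\right)^{2} + 102 \left(-40\right)}{- \frac{48}{7}} - \frac{1141}{-8} = \left(2405 + 1600 - 4080\right) \left(- \frac{7}{48}\right) - - \frac{1141}{8} = \left(-75\right) \left(- \frac{7}{48}\right) + \frac{1141}{8} = \frac{175}{16} + \frac{1141}{8} = \frac{2457}{16}$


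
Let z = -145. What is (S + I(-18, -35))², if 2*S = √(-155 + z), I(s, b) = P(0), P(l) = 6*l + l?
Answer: -75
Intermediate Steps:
P(l) = 7*l
I(s, b) = 0 (I(s, b) = 7*0 = 0)
S = 5*I*√3 (S = √(-155 - 145)/2 = √(-300)/2 = (10*I*√3)/2 = 5*I*√3 ≈ 8.6602*I)
(S + I(-18, -35))² = (5*I*√3 + 0)² = (5*I*√3)² = -75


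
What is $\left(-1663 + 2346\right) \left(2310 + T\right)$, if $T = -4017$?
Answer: $-1165881$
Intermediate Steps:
$\left(-1663 + 2346\right) \left(2310 + T\right) = \left(-1663 + 2346\right) \left(2310 - 4017\right) = 683 \left(-1707\right) = -1165881$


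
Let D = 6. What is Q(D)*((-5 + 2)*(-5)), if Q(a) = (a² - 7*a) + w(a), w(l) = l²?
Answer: 450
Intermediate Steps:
Q(a) = -7*a + 2*a² (Q(a) = (a² - 7*a) + a² = -7*a + 2*a²)
Q(D)*((-5 + 2)*(-5)) = (6*(-7 + 2*6))*((-5 + 2)*(-5)) = (6*(-7 + 12))*(-3*(-5)) = (6*5)*15 = 30*15 = 450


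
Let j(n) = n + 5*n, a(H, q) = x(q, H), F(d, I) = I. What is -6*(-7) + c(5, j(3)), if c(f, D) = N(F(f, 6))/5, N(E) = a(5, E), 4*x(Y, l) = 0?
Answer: 42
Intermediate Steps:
x(Y, l) = 0 (x(Y, l) = (1/4)*0 = 0)
a(H, q) = 0
N(E) = 0
j(n) = 6*n
c(f, D) = 0 (c(f, D) = 0/5 = 0*(1/5) = 0)
-6*(-7) + c(5, j(3)) = -6*(-7) + 0 = 42 + 0 = 42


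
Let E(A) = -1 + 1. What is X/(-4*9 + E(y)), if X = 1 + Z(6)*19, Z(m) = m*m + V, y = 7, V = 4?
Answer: -761/36 ≈ -21.139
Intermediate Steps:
Z(m) = 4 + m² (Z(m) = m*m + 4 = m² + 4 = 4 + m²)
E(A) = 0
X = 761 (X = 1 + (4 + 6²)*19 = 1 + (4 + 36)*19 = 1 + 40*19 = 1 + 760 = 761)
X/(-4*9 + E(y)) = 761/(-4*9 + 0) = 761/(-36 + 0) = 761/(-36) = -1/36*761 = -761/36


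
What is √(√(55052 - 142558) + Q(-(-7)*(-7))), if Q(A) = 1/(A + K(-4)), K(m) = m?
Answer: √(-53 + 2809*I*√87506)/53 ≈ 12.161 + 12.162*I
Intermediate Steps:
Q(A) = 1/(-4 + A) (Q(A) = 1/(A - 4) = 1/(-4 + A))
√(√(55052 - 142558) + Q(-(-7)*(-7))) = √(√(55052 - 142558) + 1/(-4 - (-7)*(-7))) = √(√(-87506) + 1/(-4 - 1*49)) = √(I*√87506 + 1/(-4 - 49)) = √(I*√87506 + 1/(-53)) = √(I*√87506 - 1/53) = √(-1/53 + I*√87506)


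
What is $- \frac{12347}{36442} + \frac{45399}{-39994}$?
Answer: $- \frac{537059069}{364365337} \approx -1.474$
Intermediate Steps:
$- \frac{12347}{36442} + \frac{45399}{-39994} = \left(-12347\right) \frac{1}{36442} + 45399 \left(- \frac{1}{39994}\right) = - \frac{12347}{36442} - \frac{45399}{39994} = - \frac{537059069}{364365337}$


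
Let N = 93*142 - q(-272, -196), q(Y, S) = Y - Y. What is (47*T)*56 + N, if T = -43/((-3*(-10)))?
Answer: 141502/15 ≈ 9433.5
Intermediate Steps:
T = -43/30 ≈ -1.4333
q(Y, S) = 0
N = 13206 (N = 93*142 - 1*0 = 13206 + 0 = 13206)
(47*T)*56 + N = (47*(-43/30))*56 + 13206 = -2021/30*56 + 13206 = -56588/15 + 13206 = 141502/15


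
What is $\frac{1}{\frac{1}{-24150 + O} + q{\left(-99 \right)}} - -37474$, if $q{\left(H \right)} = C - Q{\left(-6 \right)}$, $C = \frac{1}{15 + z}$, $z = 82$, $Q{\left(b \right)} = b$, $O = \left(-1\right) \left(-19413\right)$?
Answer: $\frac{103487683565}{2761574} \approx 37474.0$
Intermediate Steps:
$O = 19413$
$C = \frac{1}{97}$ ($C = \frac{1}{15 + 82} = \frac{1}{97} \approx 0.010309$)
$q{\left(H \right)} = \frac{583}{97}$ ($q{\left(H \right)} = \frac{1}{97} - -6 = \frac{1}{97} + 6 = \frac{583}{97}$)
$\frac{1}{\frac{1}{-24150 + O} + q{\left(-99 \right)}} - -37474 = \frac{1}{\frac{1}{-24150 + 19413} + \frac{583}{97}} - -37474 = \frac{1}{\frac{1}{-4737} + \frac{583}{97}} + 37474 = \frac{1}{- \frac{1}{4737} + \frac{583}{97}} + 37474 = \frac{1}{\frac{2761574}{459489}} + 37474 = \frac{459489}{2761574} + 37474 = \frac{103487683565}{2761574}$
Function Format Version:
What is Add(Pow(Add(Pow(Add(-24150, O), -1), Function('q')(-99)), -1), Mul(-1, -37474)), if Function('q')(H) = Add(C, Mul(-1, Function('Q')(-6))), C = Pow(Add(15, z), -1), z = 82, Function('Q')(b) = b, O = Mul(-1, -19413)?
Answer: Rational(103487683565, 2761574) ≈ 37474.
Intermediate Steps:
O = 19413
C = Rational(1, 97) (C = Pow(Add(15, 82), -1) = Pow(97, -1) = Rational(1, 97) ≈ 0.010309)
Function('q')(H) = Rational(583, 97) (Function('q')(H) = Add(Rational(1, 97), Mul(-1, -6)) = Add(Rational(1, 97), 6) = Rational(583, 97))
Add(Pow(Add(Pow(Add(-24150, O), -1), Function('q')(-99)), -1), Mul(-1, -37474)) = Add(Pow(Add(Pow(Add(-24150, 19413), -1), Rational(583, 97)), -1), Mul(-1, -37474)) = Add(Pow(Add(Pow(-4737, -1), Rational(583, 97)), -1), 37474) = Add(Pow(Add(Rational(-1, 4737), Rational(583, 97)), -1), 37474) = Add(Pow(Rational(2761574, 459489), -1), 37474) = Add(Rational(459489, 2761574), 37474) = Rational(103487683565, 2761574)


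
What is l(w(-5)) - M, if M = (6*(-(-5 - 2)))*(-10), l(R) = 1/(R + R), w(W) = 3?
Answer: 2521/6 ≈ 420.17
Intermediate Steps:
l(R) = 1/(2*R)
M = -420 (M = (6*(-1*(-7)))*(-10) = (6*7)*(-10) = 42*(-10) = -420)
l(w(-5)) - M = (½)/3 - 1*(-420) = (½)*(⅓) + 420 = ⅙ + 420 = 2521/6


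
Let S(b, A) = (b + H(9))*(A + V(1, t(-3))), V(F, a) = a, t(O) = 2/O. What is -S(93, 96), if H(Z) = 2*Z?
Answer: -10582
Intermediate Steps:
S(b, A) = (18 + b)*(-2/3 + A) (S(b, A) = (b + 2*9)*(A + 2/(-3)) = (b + 18)*(A + 2*(-1/3)) = (18 + b)*(A - 2/3) = (18 + b)*(-2/3 + A))
-S(93, 96) = -(-12 + 18*96 - 2/3*93 + 96*93) = -(-12 + 1728 - 62 + 8928) = -1*10582 = -10582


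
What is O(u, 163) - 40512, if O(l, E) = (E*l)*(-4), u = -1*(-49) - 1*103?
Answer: -5304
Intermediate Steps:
u = -54 (u = 49 - 103 = -54)
O(l, E) = -4*E*l
O(u, 163) - 40512 = -4*163*(-54) - 40512 = 35208 - 40512 = -5304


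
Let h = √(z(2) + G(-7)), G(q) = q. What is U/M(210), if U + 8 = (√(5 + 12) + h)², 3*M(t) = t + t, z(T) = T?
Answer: 1/35 + I*√85/70 ≈ 0.028571 + 0.13171*I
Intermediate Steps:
M(t) = 2*t/3 (M(t) = (t + t)/3 = (2*t)/3 = 2*t/3)
h = I*√5 (h = √(2 - 7) = √(-5) = I*√5 ≈ 2.2361*I)
U = -8 + (√17 + I*√5)² (U = -8 + (√(5 + 12) + I*√5)² = -8 + (√17 + I*√5)² ≈ 4.0 + 18.439*I)
U/M(210) = (4 + 2*I*√85)/(((⅔)*210)) = (4 + 2*I*√85)/140 = (4 + 2*I*√85)*(1/140) = 1/35 + I*√85/70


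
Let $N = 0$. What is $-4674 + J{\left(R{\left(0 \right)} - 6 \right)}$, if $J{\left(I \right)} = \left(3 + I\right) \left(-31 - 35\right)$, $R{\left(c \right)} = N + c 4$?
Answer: $-4476$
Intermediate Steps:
$R{\left(c \right)} = 4 c$ ($R{\left(c \right)} = 0 + c 4 = 0 + 4 c = 4 c$)
$J{\left(I \right)} = -198 - 66 I$ ($J{\left(I \right)} = \left(3 + I\right) \left(-66\right) = -198 - 66 I$)
$-4674 + J{\left(R{\left(0 \right)} - 6 \right)} = -4674 - \left(198 + 66 \left(4 \cdot 0 - 6\right)\right) = -4674 - \left(198 + 66 \left(0 - 6\right)\right) = -4674 - -198 = -4674 + \left(-198 + 396\right) = -4674 + 198 = -4476$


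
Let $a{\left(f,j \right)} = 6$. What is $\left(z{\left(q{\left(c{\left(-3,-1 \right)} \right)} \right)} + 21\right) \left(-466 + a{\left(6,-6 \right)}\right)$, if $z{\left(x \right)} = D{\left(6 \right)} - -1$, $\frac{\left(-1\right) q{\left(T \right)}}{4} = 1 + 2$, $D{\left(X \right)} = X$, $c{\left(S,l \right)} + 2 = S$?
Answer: $-12880$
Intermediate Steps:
$c{\left(S,l \right)} = -2 + S$
$q{\left(T \right)} = -12$ ($q{\left(T \right)} = - 4 \left(1 + 2\right) = \left(-4\right) 3 = -12$)
$z{\left(x \right)} = 7$ ($z{\left(x \right)} = 6 - -1 = 6 + 1 = 7$)
$\left(z{\left(q{\left(c{\left(-3,-1 \right)} \right)} \right)} + 21\right) \left(-466 + a{\left(6,-6 \right)}\right) = \left(7 + 21\right) \left(-466 + 6\right) = 28 \left(-460\right) = -12880$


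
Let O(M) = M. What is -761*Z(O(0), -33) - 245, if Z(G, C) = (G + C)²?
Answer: -828974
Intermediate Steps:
Z(G, C) = (C + G)²
-761*Z(O(0), -33) - 245 = -761*(-33 + 0)² - 245 = -761*(-33)² - 245 = -761*1089 - 245 = -828729 - 245 = -828974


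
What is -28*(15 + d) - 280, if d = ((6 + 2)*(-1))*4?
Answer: 196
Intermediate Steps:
d = -32 (d = (8*(-1))*4 = -8*4 = -32)
-28*(15 + d) - 280 = -28*(15 - 32) - 280 = -28*(-17) - 280 = 476 - 280 = 196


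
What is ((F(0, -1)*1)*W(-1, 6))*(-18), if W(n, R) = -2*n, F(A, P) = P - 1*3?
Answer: 144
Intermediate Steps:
F(A, P) = -3 + P (F(A, P) = P - 3 = -3 + P)
((F(0, -1)*1)*W(-1, 6))*(-18) = (((-3 - 1)*1)*(-2*(-1)))*(-18) = (-4*1*2)*(-18) = -4*2*(-18) = -8*(-18) = 144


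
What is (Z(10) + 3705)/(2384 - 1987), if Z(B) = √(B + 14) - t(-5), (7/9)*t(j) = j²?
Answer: 25710/2779 + 2*√6/397 ≈ 9.2639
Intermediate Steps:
t(j) = 9*j²/7
Z(B) = -225/7 + √(14 + B) (Z(B) = √(B + 14) - 9*(-5)²/7 = √(14 + B) - 9*25/7 = √(14 + B) - 1*225/7 = √(14 + B) - 225/7 = -225/7 + √(14 + B))
(Z(10) + 3705)/(2384 - 1987) = ((-225/7 + √(14 + 10)) + 3705)/(2384 - 1987) = ((-225/7 + √24) + 3705)/397 = ((-225/7 + 2*√6) + 3705)*(1/397) = (25710/7 + 2*√6)*(1/397) = 25710/2779 + 2*√6/397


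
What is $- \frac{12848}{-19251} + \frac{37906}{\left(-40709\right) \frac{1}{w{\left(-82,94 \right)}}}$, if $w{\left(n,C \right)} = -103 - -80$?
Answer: $\frac{17306782570}{783688959} \approx 22.084$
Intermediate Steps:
$w{\left(n,C \right)} = -23$ ($w{\left(n,C \right)} = -103 + 80 = -23$)
$- \frac{12848}{-19251} + \frac{37906}{\left(-40709\right) \frac{1}{w{\left(-82,94 \right)}}} = - \frac{12848}{-19251} + \frac{37906}{\left(-40709\right) \frac{1}{-23}} = \left(-12848\right) \left(- \frac{1}{19251}\right) + \frac{37906}{\left(-40709\right) \left(- \frac{1}{23}\right)} = \frac{12848}{19251} + \frac{37906}{\frac{40709}{23}} = \frac{12848}{19251} + 37906 \cdot \frac{23}{40709} = \frac{12848}{19251} + \frac{871838}{40709} = \frac{17306782570}{783688959}$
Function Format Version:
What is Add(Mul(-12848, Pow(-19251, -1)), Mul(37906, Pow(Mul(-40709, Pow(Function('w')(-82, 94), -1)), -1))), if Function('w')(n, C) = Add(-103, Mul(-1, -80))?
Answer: Rational(17306782570, 783688959) ≈ 22.084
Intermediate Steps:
Function('w')(n, C) = -23 (Function('w')(n, C) = Add(-103, 80) = -23)
Add(Mul(-12848, Pow(-19251, -1)), Mul(37906, Pow(Mul(-40709, Pow(Function('w')(-82, 94), -1)), -1))) = Add(Mul(-12848, Pow(-19251, -1)), Mul(37906, Pow(Mul(-40709, Pow(-23, -1)), -1))) = Add(Mul(-12848, Rational(-1, 19251)), Mul(37906, Pow(Mul(-40709, Rational(-1, 23)), -1))) = Add(Rational(12848, 19251), Mul(37906, Pow(Rational(40709, 23), -1))) = Add(Rational(12848, 19251), Mul(37906, Rational(23, 40709))) = Add(Rational(12848, 19251), Rational(871838, 40709)) = Rational(17306782570, 783688959)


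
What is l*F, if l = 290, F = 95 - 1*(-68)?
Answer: 47270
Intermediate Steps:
F = 163 (F = 95 + 68 = 163)
l*F = 290*163 = 47270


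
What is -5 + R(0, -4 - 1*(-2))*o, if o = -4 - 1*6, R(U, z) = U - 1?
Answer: 5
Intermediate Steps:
R(U, z) = -1 + U
o = -10 (o = -4 - 6 = -10)
-5 + R(0, -4 - 1*(-2))*o = -5 + (-1 + 0)*(-10) = -5 - 1*(-10) = -5 + 10 = 5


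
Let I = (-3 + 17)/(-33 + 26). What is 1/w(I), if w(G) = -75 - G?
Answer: -1/73 ≈ -0.013699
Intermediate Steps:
I = -2 (I = 14/(-7) = 14*(-⅐) = -2)
1/w(I) = 1/(-75 - 1*(-2)) = 1/(-75 + 2) = 1/(-73) = -1/73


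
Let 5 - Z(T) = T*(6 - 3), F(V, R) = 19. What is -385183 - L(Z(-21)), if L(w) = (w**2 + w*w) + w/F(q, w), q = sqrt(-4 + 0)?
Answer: -7494257/19 ≈ -3.9443e+5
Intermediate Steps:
q = 2*I (q = sqrt(-4) = 2*I ≈ 2.0*I)
Z(T) = 5 - 3*T (Z(T) = 5 - T*(6 - 3) = 5 - T*3 = 5 - 3*T)
L(w) = 2*w**2 + w/19 (L(w) = (w**2 + w*w) + w/19 = (w**2 + w**2) + w*(1/19) = 2*w**2 + w/19)
-385183 - L(Z(-21)) = -385183 - (5 - 3*(-21))*(1 + 38*(5 - 3*(-21)))/19 = -385183 - (5 + 63)*(1 + 38*(5 + 63))/19 = -385183 - 68*(1 + 38*68)/19 = -385183 - 68*(1 + 2584)/19 = -385183 - 68*2585/19 = -385183 - 1*175780/19 = -385183 - 175780/19 = -7494257/19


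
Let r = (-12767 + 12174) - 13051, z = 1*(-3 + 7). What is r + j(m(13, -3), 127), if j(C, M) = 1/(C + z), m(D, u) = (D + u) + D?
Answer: -368387/27 ≈ -13644.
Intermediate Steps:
m(D, u) = u + 2*D
z = 4 (z = 1*4 = 4)
r = -13644 (r = -593 - 13051 = -13644)
j(C, M) = 1/(4 + C) (j(C, M) = 1/(C + 4) = 1/(4 + C))
r + j(m(13, -3), 127) = -13644 + 1/(4 + (-3 + 2*13)) = -13644 + 1/(4 + (-3 + 26)) = -13644 + 1/(4 + 23) = -13644 + 1/27 = -368387/27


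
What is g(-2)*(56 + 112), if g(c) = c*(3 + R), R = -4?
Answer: 336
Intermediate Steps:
g(c) = -c (g(c) = c*(3 - 4) = c*(-1) = -c)
g(-2)*(56 + 112) = (-1*(-2))*(56 + 112) = 2*168 = 336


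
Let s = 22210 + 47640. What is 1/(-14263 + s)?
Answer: 1/55587 ≈ 1.7990e-5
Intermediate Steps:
s = 69850
1/(-14263 + s) = 1/(-14263 + 69850) = 1/55587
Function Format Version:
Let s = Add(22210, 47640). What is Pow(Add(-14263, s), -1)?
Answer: Rational(1, 55587) ≈ 1.7990e-5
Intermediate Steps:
s = 69850
Pow(Add(-14263, s), -1) = Pow(Add(-14263, 69850), -1) = Pow(55587, -1) = Rational(1, 55587)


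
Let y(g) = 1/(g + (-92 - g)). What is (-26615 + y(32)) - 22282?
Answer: -4498525/92 ≈ -48897.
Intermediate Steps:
y(g) = -1/92 (y(g) = 1/(-92) = -1/92)
(-26615 + y(32)) - 22282 = (-26615 - 1/92) - 22282 = -2448581/92 - 22282 = -4498525/92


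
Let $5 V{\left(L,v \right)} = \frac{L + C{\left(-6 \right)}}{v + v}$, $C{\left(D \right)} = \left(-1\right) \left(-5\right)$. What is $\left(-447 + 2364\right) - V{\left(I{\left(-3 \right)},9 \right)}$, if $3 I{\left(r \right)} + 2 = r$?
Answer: $\frac{51758}{27} \approx 1917.0$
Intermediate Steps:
$I{\left(r \right)} = - \frac{2}{3} + \frac{r}{3}$
$C{\left(D \right)} = 5$
$V{\left(L,v \right)} = \frac{5 + L}{10 v}$ ($V{\left(L,v \right)} = \frac{\left(L + 5\right) \frac{1}{v + v}}{5} = \frac{\left(5 + L\right) \frac{1}{2 v}}{5} = \frac{\frac{1}{2} \frac{1}{v} \left(5 + L\right)}{5} = \frac{5 + L}{10 v}$)
$\left(-447 + 2364\right) - V{\left(I{\left(-3 \right)},9 \right)} = \left(-447 + 2364\right) - \frac{5 + \left(- \frac{2}{3} + \frac{1}{3} \left(-3\right)\right)}{10 \cdot 9} = 1917 - \frac{1}{10} \cdot \frac{1}{9} \left(5 - \frac{5}{3}\right) = 1917 - \frac{1}{10} \cdot \frac{1}{9} \cdot \frac{10}{3} = 1917 - \frac{1}{27} = \frac{51758}{27}$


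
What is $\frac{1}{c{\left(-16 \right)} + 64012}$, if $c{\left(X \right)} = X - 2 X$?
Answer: $\frac{1}{64028} \approx 1.5618 \cdot 10^{-5}$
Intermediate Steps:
$c{\left(X \right)} = - X$ ($c{\left(X \right)} = X - 2 X = - X$)
$\frac{1}{c{\left(-16 \right)} + 64012} = \frac{1}{\left(-1\right) \left(-16\right) + 64012} = \frac{1}{16 + 64012} = \frac{1}{64028}$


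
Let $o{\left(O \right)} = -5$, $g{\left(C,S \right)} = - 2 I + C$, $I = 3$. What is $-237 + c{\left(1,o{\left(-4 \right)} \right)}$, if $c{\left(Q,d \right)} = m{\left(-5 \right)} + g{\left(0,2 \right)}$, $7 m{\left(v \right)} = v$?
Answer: $- \frac{1706}{7} \approx -243.71$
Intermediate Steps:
$m{\left(v \right)} = \frac{v}{7}$
$g{\left(C,S \right)} = -6 + C$ ($g{\left(C,S \right)} = \left(-2\right) 3 + C = -6 + C$)
$c{\left(Q,d \right)} = - \frac{47}{7}$ ($c{\left(Q,d \right)} = \frac{1}{7} \left(-5\right) + \left(-6 + 0\right) = - \frac{5}{7} - 6 = - \frac{47}{7}$)
$-237 + c{\left(1,o{\left(-4 \right)} \right)} = -237 - \frac{47}{7} = - \frac{1706}{7}$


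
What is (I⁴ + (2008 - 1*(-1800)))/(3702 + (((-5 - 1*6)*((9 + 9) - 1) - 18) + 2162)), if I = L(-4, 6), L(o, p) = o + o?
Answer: 7904/5659 ≈ 1.3967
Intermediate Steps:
L(o, p) = 2*o
I = -8 (I = 2*(-4) = -8)
(I⁴ + (2008 - 1*(-1800)))/(3702 + (((-5 - 1*6)*((9 + 9) - 1) - 18) + 2162)) = ((-8)⁴ + (2008 - 1*(-1800)))/(3702 + (((-5 - 1*6)*((9 + 9) - 1) - 18) + 2162)) = (4096 + (2008 + 1800))/(3702 + (((-5 - 6)*(18 - 1) - 18) + 2162)) = (4096 + 3808)/(3702 + ((-11*17 - 18) + 2162)) = 7904/(3702 + ((-187 - 18) + 2162)) = 7904/(3702 + (-205 + 2162)) = 7904/(3702 + 1957) = 7904/5659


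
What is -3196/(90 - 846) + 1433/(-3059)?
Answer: 310472/82593 ≈ 3.7591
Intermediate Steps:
-3196/(90 - 846) + 1433/(-3059) = -3196/(-756) + 1433*(-1/3059) = -3196*(-1/756) - 1433/3059 = 799/189 - 1433/3059 = 310472/82593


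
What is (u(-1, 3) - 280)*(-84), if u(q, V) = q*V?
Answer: 23772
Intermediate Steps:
u(q, V) = V*q
(u(-1, 3) - 280)*(-84) = (3*(-1) - 280)*(-84) = (-3 - 280)*(-84) = -283*(-84) = 23772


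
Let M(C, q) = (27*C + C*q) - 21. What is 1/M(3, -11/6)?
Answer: 2/109 ≈ 0.018349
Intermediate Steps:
M(C, q) = -21 + 27*C + C*q
1/M(3, -11/6) = 1/(-21 + 27*3 + 3*(-11/6)) = 1/(-21 + 81 + 3*(-11*1/6)) = 1/(-21 + 81 + 3*(-11/6)) = 1/(-21 + 81 - 11/2) = 1/(109/2) = 2/109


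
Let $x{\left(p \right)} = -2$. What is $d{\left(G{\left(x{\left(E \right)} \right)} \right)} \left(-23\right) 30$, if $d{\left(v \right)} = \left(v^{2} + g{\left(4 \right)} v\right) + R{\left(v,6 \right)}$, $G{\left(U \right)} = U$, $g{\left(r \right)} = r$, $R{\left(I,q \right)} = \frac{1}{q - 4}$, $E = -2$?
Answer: $2415$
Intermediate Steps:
$R{\left(I,q \right)} = \frac{1}{-4 + q}$
$d{\left(v \right)} = \frac{1}{2} + v^{2} + 4 v$ ($d{\left(v \right)} = \left(v^{2} + 4 v\right) + \frac{1}{-4 + 6} = \left(v^{2} + 4 v\right) + \frac{1}{2} = \frac{1}{2} + v^{2} + 4 v$)
$d{\left(G{\left(x{\left(E \right)} \right)} \right)} \left(-23\right) 30 = \left(\frac{1}{2} + \left(-2\right)^{2} + 4 \left(-2\right)\right) \left(-23\right) 30 = \left(\frac{1}{2} + 4 - 8\right) \left(-23\right) 30 = \left(- \frac{7}{2}\right) \left(-23\right) 30 = \frac{161}{2} \cdot 30 = 2415$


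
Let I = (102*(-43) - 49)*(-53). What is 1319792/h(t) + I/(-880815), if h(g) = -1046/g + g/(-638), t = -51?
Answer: 7565005286835209/118020225687 ≈ 64099.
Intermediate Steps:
I = 235055 (I = (-4386 - 49)*(-53) = -4435*(-53) = 235055)
h(g) = -1046/g - g/638 (h(g) = -1046/g + g*(-1/638) = -1046/g - g/638)
1319792/h(t) + I/(-880815) = 1319792/(-1046/(-51) - 1/638*(-51)) + 235055/(-880815) = 1319792/(-1046*(-1/51) + 51/638) + 235055*(-1/880815) = 1319792/(1046/51 + 51/638) - 47011/176163 = 1319792/(669949/32538) - 47011/176163 = 1319792*(32538/669949) - 47011/176163 = 42943392096/669949 - 47011/176163 = 7565005286835209/118020225687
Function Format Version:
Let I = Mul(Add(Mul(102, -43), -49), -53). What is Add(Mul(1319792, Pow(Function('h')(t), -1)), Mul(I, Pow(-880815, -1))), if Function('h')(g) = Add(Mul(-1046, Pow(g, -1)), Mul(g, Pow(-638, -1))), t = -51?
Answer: Rational(7565005286835209, 118020225687) ≈ 64099.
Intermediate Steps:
I = 235055 (I = Mul(Add(-4386, -49), -53) = Mul(-4435, -53) = 235055)
Function('h')(g) = Add(Mul(-1046, Pow(g, -1)), Mul(Rational(-1, 638), g)) (Function('h')(g) = Add(Mul(-1046, Pow(g, -1)), Mul(g, Rational(-1, 638))) = Add(Mul(-1046, Pow(g, -1)), Mul(Rational(-1, 638), g)))
Add(Mul(1319792, Pow(Function('h')(t), -1)), Mul(I, Pow(-880815, -1))) = Add(Mul(1319792, Pow(Add(Mul(-1046, Pow(-51, -1)), Mul(Rational(-1, 638), -51)), -1)), Mul(235055, Pow(-880815, -1))) = Add(Mul(1319792, Pow(Add(Mul(-1046, Rational(-1, 51)), Rational(51, 638)), -1)), Mul(235055, Rational(-1, 880815))) = Add(Mul(1319792, Pow(Add(Rational(1046, 51), Rational(51, 638)), -1)), Rational(-47011, 176163)) = Add(Mul(1319792, Pow(Rational(669949, 32538), -1)), Rational(-47011, 176163)) = Add(Mul(1319792, Rational(32538, 669949)), Rational(-47011, 176163)) = Add(Rational(42943392096, 669949), Rational(-47011, 176163)) = Rational(7565005286835209, 118020225687)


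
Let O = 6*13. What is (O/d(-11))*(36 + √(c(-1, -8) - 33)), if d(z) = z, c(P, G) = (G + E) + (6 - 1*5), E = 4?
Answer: -2808/11 - 468*I/11 ≈ -255.27 - 42.545*I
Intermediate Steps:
c(P, G) = 5 + G (c(P, G) = (G + 4) + (6 - 1*5) = (4 + G) + (6 - 5) = (4 + G) + 1 = 5 + G)
O = 78
(O/d(-11))*(36 + √(c(-1, -8) - 33)) = (78/(-11))*(36 + √((5 - 8) - 33)) = (78*(-1/11))*(36 + √(-3 - 33)) = -78*(36 + √(-36))/11 = -78*(36 + 6*I)/11 = -2808/11 - 468*I/11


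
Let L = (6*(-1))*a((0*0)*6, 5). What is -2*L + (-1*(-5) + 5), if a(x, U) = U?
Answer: 70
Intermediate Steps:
L = -30 (L = (6*(-1))*5 = -6*5 = -30)
-2*L + (-1*(-5) + 5) = -2*(-30) + (-1*(-5) + 5) = 60 + (5 + 5) = 60 + 10 = 70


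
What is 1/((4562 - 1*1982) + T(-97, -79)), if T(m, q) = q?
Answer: 1/2501 ≈ 0.00039984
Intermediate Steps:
1/((4562 - 1*1982) + T(-97, -79)) = 1/((4562 - 1*1982) - 79) = 1/((4562 - 1982) - 79) = 1/(2580 - 79) = 1/2501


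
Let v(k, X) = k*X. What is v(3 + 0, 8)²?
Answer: 576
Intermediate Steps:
v(k, X) = X*k
v(3 + 0, 8)² = (8*(3 + 0))² = (8*3)² = 24² = 576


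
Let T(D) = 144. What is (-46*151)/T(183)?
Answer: -3473/72 ≈ -48.236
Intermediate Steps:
(-46*151)/T(183) = -46*151/144 = -6946*1/144 = -3473/72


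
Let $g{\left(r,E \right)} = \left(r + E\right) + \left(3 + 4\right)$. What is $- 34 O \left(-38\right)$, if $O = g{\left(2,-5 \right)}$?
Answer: $5168$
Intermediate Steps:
$g{\left(r,E \right)} = 7 + E + r$ ($g{\left(r,E \right)} = \left(E + r\right) + 7 = 7 + E + r$)
$O = 4$ ($O = 7 - 5 + 2 = 4$)
$- 34 O \left(-38\right) = \left(-34\right) 4 \left(-38\right) = \left(-136\right) \left(-38\right) = 5168$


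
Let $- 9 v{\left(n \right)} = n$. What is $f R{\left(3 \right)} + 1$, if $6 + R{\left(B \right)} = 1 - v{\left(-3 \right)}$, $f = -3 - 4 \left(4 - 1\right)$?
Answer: $81$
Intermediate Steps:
$f = -15$ ($f = -3 - 4 \left(4 - 1\right) = -3 - 12 = -15$)
$v{\left(n \right)} = - \frac{n}{9}$
$R{\left(B \right)} = - \frac{16}{3}$ ($R{\left(B \right)} = -6 + \left(1 - \left(- \frac{1}{9}\right) \left(-3\right)\right) = -6 + \left(1 - \frac{1}{3}\right) = -6 + \frac{2}{3} = - \frac{16}{3}$)
$f R{\left(3 \right)} + 1 = \left(-15\right) \left(- \frac{16}{3}\right) + 1 = 80 + 1 = 81$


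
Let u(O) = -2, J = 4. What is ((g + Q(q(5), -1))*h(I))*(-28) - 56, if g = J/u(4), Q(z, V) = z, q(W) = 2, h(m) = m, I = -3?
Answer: -56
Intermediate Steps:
g = -2 (g = 4/(-2) = 4*(-½) = -2)
((g + Q(q(5), -1))*h(I))*(-28) - 56 = ((-2 + 2)*(-3))*(-28) - 56 = (0*(-3))*(-28) - 56 = 0*(-28) - 56 = 0 - 56 = -56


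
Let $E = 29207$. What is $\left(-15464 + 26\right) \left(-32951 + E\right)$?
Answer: $57799872$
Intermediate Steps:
$\left(-15464 + 26\right) \left(-32951 + E\right) = \left(-15464 + 26\right) \left(-32951 + 29207\right) = \left(-15438\right) \left(-3744\right) = 57799872$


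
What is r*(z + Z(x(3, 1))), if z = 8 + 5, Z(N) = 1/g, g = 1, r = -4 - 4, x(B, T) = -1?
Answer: -112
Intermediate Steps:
r = -8
Z(N) = 1 (Z(N) = 1/1 = 1)
z = 13
r*(z + Z(x(3, 1))) = -8*(13 + 1) = -8*14 = -112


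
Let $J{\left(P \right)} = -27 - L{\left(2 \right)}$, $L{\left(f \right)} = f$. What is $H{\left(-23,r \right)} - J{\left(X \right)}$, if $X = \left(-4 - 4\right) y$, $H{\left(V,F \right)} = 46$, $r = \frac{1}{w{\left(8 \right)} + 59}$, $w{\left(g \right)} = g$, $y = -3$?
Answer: $75$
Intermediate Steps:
$r = \frac{1}{67}$ ($r = \frac{1}{8 + 59} = \frac{1}{67} \approx 0.014925$)
$X = 24$ ($X = \left(-4 - 4\right) \left(-3\right) = \left(-8\right) \left(-3\right) = 24$)
$J{\left(P \right)} = -29$ ($J{\left(P \right)} = -27 - 2 = -29$)
$H{\left(-23,r \right)} - J{\left(X \right)} = 46 - -29 = 46 + 29 = 75$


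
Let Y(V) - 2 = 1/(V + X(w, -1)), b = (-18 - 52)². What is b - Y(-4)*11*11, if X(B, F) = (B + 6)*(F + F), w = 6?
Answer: 130545/28 ≈ 4662.3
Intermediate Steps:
b = 4900 (b = (-70)² = 4900)
X(B, F) = 2*F*(6 + B) (X(B, F) = (6 + B)*(2*F) = 2*F*(6 + B))
Y(V) = 2 + 1/(-24 + V) (Y(V) = 2 + 1/(V + 2*(-1)*(6 + 6)) = 2 + 1/(V + 2*(-1)*12) = 2 + 1/(V - 24) = 2 + 1/(-24 + V))
b - Y(-4)*11*11 = 4900 - ((-47 + 2*(-4))/(-24 - 4))*11*11 = 4900 - ((-47 - 8)/(-28))*11*11 = 4900 - -1/28*(-55)*11*11 = 4900 - (55/28)*11*11 = 4900 - 605*11/28 = 4900 - 1*6655/28 = 4900 - 6655/28 = 130545/28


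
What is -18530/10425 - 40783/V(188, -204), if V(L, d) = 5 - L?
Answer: 28118119/127185 ≈ 221.08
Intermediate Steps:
-18530/10425 - 40783/V(188, -204) = -18530/10425 - 40783/(5 - 1*188) = -18530*1/10425 - 40783/(5 - 188) = -3706/2085 - 40783/(-183) = -3706/2085 - 40783*(-1/183) = -3706/2085 + 40783/183 = 28118119/127185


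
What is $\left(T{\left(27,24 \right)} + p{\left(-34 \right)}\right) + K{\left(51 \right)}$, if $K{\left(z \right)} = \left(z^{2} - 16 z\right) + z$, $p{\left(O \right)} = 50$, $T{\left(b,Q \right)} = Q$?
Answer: $1910$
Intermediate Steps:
$K{\left(z \right)} = z^{2} - 15 z$
$\left(T{\left(27,24 \right)} + p{\left(-34 \right)}\right) + K{\left(51 \right)} = \left(24 + 50\right) + 51 \left(-15 + 51\right) = 74 + 51 \cdot 36 = 74 + 1836 = 1910$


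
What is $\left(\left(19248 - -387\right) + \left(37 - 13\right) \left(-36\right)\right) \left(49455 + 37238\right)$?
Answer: $1627314303$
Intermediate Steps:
$\left(\left(19248 - -387\right) + \left(37 - 13\right) \left(-36\right)\right) \left(49455 + 37238\right) = \left(\left(19248 + 387\right) + 24 \left(-36\right)\right) 86693 = \left(19635 - 864\right) 86693 = 18771 \cdot 86693 = 1627314303$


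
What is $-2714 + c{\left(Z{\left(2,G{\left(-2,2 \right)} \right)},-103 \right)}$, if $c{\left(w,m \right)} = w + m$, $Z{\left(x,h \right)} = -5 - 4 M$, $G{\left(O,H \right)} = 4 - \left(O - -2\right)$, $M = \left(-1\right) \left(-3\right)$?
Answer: $-2834$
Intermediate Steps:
$M = 3$
$G{\left(O,H \right)} = 2 - O$ ($G{\left(O,H \right)} = 4 - \left(O + 2\right) = 4 - \left(2 + O\right) = 2 - O$)
$Z{\left(x,h \right)} = -17$ ($Z{\left(x,h \right)} = -5 - 12 = -17$)
$c{\left(w,m \right)} = m + w$
$-2714 + c{\left(Z{\left(2,G{\left(-2,2 \right)} \right)},-103 \right)} = -2714 - 120 = -2834$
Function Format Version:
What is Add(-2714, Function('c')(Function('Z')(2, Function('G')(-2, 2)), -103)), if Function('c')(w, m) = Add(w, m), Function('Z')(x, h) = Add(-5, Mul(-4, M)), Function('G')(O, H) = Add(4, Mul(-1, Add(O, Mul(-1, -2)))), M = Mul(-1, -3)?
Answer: -2834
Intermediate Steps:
M = 3
Function('G')(O, H) = Add(2, Mul(-1, O)) (Function('G')(O, H) = Add(4, Mul(-1, Add(O, 2))) = Add(4, Mul(-1, Add(2, O))) = Add(4, Add(-2, Mul(-1, O))) = Add(2, Mul(-1, O)))
Function('Z')(x, h) = -17 (Function('Z')(x, h) = Add(-5, Mul(-4, 3)) = Add(-5, -12) = -17)
Function('c')(w, m) = Add(m, w)
Add(-2714, Function('c')(Function('Z')(2, Function('G')(-2, 2)), -103)) = Add(-2714, Add(-103, -17)) = Add(-2714, -120) = -2834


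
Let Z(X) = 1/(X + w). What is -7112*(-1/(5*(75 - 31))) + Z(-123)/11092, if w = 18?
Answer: 82830617/2562252 ≈ 32.327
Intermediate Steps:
Z(X) = 1/(18 + X) (Z(X) = 1/(X + 18) = 1/(18 + X))
-7112*(-1/(5*(75 - 31))) + Z(-123)/11092 = -7112*(-1/(5*(75 - 31))) + 1/((18 - 123)*11092) = -7112/(44*(-5)) + (1/11092)/(-105) = -7112/(-220) - 1/105*1/11092 = -7112*(-1/220) - 1/1164660 = 1778/55 - 1/1164660 = 82830617/2562252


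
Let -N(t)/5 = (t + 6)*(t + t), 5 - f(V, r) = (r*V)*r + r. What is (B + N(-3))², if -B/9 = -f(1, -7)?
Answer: 59049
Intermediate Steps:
f(V, r) = 5 - r - V*r² (f(V, r) = 5 - ((r*V)*r + r) = 5 - ((V*r)*r + r) = 5 - (V*r² + r) = 5 - (r + V*r²) = 5 + (-r - V*r²) = 5 - r - V*r²)
N(t) = -10*t*(6 + t) (N(t) = -5*(t + 6)*(t + t) = -5*(6 + t)*2*t = -10*t*(6 + t))
B = -333 (B = -(-9)*(5 - 1*(-7) - 1*1*(-7)²) = -(-9)*(5 + 7 - 1*1*49) = -(-9)*(5 + 7 - 49) = -(-9)*(-37) = -9*37 = -333)
(B + N(-3))² = (-333 - 10*(-3)*(6 - 3))² = (-333 - 10*(-3)*3)² = (-333 + 90)² = (-243)² = 59049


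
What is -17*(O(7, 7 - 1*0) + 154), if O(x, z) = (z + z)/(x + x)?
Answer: -2635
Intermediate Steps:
O(x, z) = z/x (O(x, z) = (2*z)/((2*x)) = (2*z)*(1/(2*x)) = z/x)
-17*(O(7, 7 - 1*0) + 154) = -17*((7 - 1*0)/7 + 154) = -17*((7 + 0)*(⅐) + 154) = -17*(7*(⅐) + 154) = -17*(1 + 154) = -17*155 = -2635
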